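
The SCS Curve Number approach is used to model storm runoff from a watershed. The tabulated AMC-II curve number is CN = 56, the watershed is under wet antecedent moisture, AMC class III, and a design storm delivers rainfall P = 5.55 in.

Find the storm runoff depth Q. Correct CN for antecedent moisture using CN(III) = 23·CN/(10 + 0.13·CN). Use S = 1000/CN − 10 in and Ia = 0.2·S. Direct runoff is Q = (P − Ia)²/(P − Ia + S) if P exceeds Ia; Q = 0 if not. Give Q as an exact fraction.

Q = 245580241/85880620 in ≈ 2.860 in

Adjust CN=56 to AMC III: 23·56/(10 + 0.13·56) → 1288 ÷ (432/25) = 4025/54 ≈ 74.537
Max retention: S = 1000/(4025/54) − 10 = 550/161 in (≈ 3.416 in)
Ia = 0.2·(550/161) = 110/161 in ≈ 0.683 in
Excess rainfall: 5.550 − 0.683 = 4.867 in; P > Ia so Q > 0
Q: (15671/3220)² ÷ (26671/3220) = 245580241/85880620 in (≈ 2.860 in)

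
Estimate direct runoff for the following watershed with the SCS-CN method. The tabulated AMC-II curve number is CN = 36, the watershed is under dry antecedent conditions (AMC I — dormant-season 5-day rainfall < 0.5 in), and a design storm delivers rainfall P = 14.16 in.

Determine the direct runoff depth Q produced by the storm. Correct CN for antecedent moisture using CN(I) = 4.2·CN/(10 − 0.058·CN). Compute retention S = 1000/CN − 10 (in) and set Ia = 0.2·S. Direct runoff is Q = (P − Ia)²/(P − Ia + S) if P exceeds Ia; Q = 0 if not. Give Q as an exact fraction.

Q = 361966418/536065425 in ≈ 0.675 in

Adjust CN=36 to AMC I: 4.2·36/(10 − 0.058·36) → (756/5) ÷ (989/125) = 18900/989 ≈ 19.110
Retention S: 1000/CN − 10 with CN=19.110 → S = 8000/189 ≈ 42.328 in
Ia = 0.2·(8000/189) = 1600/189 in ≈ 8.466 in
Excess rainfall: 14.160 − 8.466 = 5.694 in; P > Ia so Q > 0
Runoff Q = (P−Ia)²/(P−Ia+S) = (5.694)²/(5.694+42.328) = 361966418/536065425 ≈ 0.675 in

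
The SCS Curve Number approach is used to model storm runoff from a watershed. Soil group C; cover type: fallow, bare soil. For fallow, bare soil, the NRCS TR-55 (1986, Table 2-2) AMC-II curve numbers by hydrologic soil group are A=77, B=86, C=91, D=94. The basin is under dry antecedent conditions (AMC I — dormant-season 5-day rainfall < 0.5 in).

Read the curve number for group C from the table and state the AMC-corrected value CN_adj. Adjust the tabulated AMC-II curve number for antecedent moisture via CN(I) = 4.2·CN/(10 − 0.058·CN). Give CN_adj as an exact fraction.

CN_adj = 63700/787 ≈ 80.940

NRCS table: fallow, bare soil, soil group C → CN(II) = 91
Dry (AMC I): CN(I) = 4.2·91/(10 − 0.058·91) = (1911/5)/(2361/500) = 63700/787 ≈ 80.940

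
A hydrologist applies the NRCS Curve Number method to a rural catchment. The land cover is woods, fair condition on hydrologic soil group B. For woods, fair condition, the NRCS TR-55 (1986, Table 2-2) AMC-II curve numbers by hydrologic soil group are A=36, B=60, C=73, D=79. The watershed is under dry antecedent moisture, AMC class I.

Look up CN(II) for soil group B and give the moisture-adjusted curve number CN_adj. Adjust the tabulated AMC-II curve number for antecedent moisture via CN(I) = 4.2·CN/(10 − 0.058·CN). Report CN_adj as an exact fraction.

NRCS table: woods, fair condition, soil group B → CN(II) = 60
CN(I) from CN(II)=60: (4.2·60)/(10 − 0.058·60) = 6300/163 ≈ 38.650

CN_adj = 6300/163 ≈ 38.650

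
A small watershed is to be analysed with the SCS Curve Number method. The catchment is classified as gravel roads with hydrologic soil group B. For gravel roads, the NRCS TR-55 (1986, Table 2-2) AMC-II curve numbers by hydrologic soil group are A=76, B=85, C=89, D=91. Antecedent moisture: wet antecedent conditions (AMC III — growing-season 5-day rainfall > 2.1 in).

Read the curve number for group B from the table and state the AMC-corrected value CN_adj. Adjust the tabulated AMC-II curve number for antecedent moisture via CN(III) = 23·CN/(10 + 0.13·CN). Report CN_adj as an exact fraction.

CN_adj = 39100/421 ≈ 92.874

NRCS table: gravel roads, soil group B → CN(II) = 85
Wet (AMC III): CN(III) = 23·85/(10 + 0.13·85) = 1955/(421/20) = 39100/421 ≈ 92.874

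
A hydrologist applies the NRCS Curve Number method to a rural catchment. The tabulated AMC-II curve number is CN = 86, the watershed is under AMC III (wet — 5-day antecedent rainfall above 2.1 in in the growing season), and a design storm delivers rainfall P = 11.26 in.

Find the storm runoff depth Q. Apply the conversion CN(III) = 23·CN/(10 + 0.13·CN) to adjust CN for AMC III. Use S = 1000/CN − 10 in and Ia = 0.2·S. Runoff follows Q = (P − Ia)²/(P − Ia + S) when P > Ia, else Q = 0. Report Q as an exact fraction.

Wet (AMC III): CN(III) = 23·86/(10 + 0.13·86) = 1978/(1059/50) = 98900/1059 ≈ 93.390
Retention S: 1000/CN − 10 with CN=93.390 → S = 700/989 ≈ 0.708 in
Initial abstraction Ia = S/5 = (700/989)/5 = 140/989 ≈ 0.142 in
Excess rainfall: 11.260 − 0.142 = 11.118 in; P > Ia so Q > 0
Runoff Q = (P−Ia)²/(P−Ia+S) = (11.118)²/(11.118+0.708) = 302287737249/28918706150 ≈ 10.453 in

Q = 302287737249/28918706150 in ≈ 10.453 in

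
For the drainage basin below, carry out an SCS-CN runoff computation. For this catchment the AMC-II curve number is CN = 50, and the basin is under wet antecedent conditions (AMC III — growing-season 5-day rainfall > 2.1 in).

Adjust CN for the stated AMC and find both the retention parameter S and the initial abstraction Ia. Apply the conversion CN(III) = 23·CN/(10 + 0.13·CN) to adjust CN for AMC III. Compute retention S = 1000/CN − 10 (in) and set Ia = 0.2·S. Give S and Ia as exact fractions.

S = 100/23 in ≈ 4.348 in; Ia = 20/23 in ≈ 0.870 in

Adjust CN=50 to AMC III: 23·50/(10 + 0.13·50) → 1150 ÷ (33/2) = 2300/33 ≈ 69.697
Retention S: 1000/CN − 10 with CN=69.697 → S = 100/23 ≈ 4.348 in
Initial abstraction Ia = S/5 = (100/23)/5 = 20/23 ≈ 0.870 in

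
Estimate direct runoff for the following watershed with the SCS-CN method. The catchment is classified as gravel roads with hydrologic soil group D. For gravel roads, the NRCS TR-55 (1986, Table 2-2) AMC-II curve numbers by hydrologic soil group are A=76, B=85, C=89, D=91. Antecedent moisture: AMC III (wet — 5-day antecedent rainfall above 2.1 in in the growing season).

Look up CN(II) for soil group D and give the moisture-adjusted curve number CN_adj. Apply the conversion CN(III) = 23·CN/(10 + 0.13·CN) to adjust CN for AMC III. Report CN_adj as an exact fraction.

CN_adj = 209300/2183 ≈ 95.877

NRCS table: gravel roads, soil group D → CN(II) = 91
CN(III) from CN(II)=91: (23·91)/(10 + 0.13·91) = 209300/2183 ≈ 95.877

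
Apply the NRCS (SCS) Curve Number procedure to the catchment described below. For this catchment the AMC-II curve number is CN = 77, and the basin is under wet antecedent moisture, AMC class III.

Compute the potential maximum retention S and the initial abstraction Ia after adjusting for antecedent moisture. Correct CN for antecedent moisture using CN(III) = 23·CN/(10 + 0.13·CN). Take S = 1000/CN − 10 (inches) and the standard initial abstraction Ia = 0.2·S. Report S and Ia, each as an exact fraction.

S = 100/77 in ≈ 1.299 in; Ia = 20/77 in ≈ 0.260 in

Wet (AMC III): CN(III) = 23·77/(10 + 0.13·77) = 1771/(2001/100) = 7700/87 ≈ 88.506
S = 1000/(7700/87) − 10 = 100/77 in ≈ 1.299 in
Ia = 0.2·(100/77) = 20/77 in ≈ 0.260 in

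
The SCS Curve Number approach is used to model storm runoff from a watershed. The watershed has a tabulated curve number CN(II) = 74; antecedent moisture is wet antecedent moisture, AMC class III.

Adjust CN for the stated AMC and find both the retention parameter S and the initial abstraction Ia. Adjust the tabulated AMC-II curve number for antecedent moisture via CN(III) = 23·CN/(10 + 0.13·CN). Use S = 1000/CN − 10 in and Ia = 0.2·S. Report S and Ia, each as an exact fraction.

CN(III) from CN(II)=74: (23·74)/(10 + 0.13·74) = 85100/981 ≈ 86.748
Retention S: 1000/CN − 10 with CN=86.748 → S = 1300/851 ≈ 1.528 in
Ia = 0.2S: 0.2·1.528 = 0.306 in (exactly 260/851)

S = 1300/851 in ≈ 1.528 in; Ia = 260/851 in ≈ 0.306 in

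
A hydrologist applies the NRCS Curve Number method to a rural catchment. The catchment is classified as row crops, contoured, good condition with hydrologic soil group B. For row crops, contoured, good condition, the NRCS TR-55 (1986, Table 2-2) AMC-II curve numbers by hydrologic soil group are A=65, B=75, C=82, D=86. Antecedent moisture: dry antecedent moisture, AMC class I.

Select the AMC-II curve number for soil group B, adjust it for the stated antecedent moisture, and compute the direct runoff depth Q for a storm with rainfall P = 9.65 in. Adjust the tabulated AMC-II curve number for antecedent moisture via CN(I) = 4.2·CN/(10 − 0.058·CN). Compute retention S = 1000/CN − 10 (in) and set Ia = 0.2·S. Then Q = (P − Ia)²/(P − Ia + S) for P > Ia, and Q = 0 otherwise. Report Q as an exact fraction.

NRCS table: row crops, contoured, good condition, soil group B → CN(II) = 75
Adjust CN=75 to AMC I: 4.2·75/(10 − 0.058·75) → 315 ÷ (113/20) = 6300/113 ≈ 55.752
Max retention: S = 1000/(6300/113) − 10 = 500/63 in (≈ 7.937 in)
Ia = 0.2S: 0.2·7.937 = 1.587 in (exactly 100/63)
Since P=9.650 > Ia=1.587: effective rainfall P−Ia = 10159/1260 in
Q = (10159/1260)²/((10159/1260) + 500/63) = (103205281/1587600)/(20159/1260) = 103205281/25400340 in ≈ 4.063 in

Q = 103205281/25400340 in ≈ 4.063 in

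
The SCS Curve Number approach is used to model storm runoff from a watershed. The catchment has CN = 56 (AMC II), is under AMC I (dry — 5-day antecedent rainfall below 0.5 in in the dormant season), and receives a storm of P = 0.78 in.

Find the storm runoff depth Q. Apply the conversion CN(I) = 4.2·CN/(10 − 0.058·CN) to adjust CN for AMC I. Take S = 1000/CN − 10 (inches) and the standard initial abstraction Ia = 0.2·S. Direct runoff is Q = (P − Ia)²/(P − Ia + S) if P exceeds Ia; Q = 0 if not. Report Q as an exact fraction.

Q = 0 in ≈ 0.000 in

Dry (AMC I): CN(I) = 4.2·56/(10 − 0.058·56) = (1176/5)/(844/125) = 7350/211 ≈ 34.834
Retention S: 1000/CN − 10 with CN=34.834 → S = 2750/147 ≈ 18.707 in
Initial abstraction Ia = S/5 = (2750/147)/5 = 550/147 ≈ 3.741 in
P = 0.780 ≤ Ia = 3.741 in: entire storm abstracted, Q = 0.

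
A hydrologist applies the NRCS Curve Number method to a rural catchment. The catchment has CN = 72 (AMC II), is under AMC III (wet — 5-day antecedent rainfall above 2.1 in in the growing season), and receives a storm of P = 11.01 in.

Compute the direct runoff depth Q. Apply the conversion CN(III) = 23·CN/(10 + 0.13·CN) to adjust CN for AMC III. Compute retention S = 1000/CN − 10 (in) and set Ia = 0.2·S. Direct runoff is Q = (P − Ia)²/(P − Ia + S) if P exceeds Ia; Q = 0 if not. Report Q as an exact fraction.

Q = 48799902649/5297274900 in ≈ 9.212 in

Wet (AMC III): CN(III) = 23·72/(10 + 0.13·72) = 1656/(484/25) = 10350/121 ≈ 85.537
S = 1000/(10350/121) − 10 = 350/207 in ≈ 1.691 in
Ia = 0.2S: 0.2·1.691 = 0.338 in (exactly 70/207)
Since P=11.010 > Ia=0.338: effective rainfall P−Ia = 220907/20700 in
Q: (220907/20700)² ÷ (255907/20700) = 48799902649/5297274900 in (≈ 9.212 in)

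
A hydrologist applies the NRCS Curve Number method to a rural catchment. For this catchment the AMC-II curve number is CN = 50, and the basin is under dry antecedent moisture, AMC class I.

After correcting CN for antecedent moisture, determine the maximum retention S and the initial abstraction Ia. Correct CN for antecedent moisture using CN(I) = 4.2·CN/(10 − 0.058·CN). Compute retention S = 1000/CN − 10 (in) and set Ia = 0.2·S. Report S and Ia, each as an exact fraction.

CN(I) from CN(II)=50: (4.2·50)/(10 − 0.058·50) = 2100/71 ≈ 29.577
S = 1000/(2100/71) − 10 = 500/21 in ≈ 23.810 in
Initial abstraction Ia = S/5 = (500/21)/5 = 100/21 ≈ 4.762 in

S = 500/21 in ≈ 23.810 in; Ia = 100/21 in ≈ 4.762 in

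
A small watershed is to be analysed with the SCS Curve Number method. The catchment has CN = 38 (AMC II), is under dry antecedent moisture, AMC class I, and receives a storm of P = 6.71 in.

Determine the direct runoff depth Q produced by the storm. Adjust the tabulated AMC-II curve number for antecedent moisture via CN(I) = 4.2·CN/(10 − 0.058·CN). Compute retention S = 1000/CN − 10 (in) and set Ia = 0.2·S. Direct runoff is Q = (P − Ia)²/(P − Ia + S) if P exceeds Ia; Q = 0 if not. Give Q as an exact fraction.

Q = 0 in ≈ 0.000 in

CN(I) from CN(II)=38: (4.2·38)/(10 − 0.058·38) = 39900/1949 ≈ 20.472
Retention S: 1000/CN − 10 with CN=20.472 → S = 15500/399 ≈ 38.847 in
Ia = 0.2·(15500/399) = 3100/399 in ≈ 7.769 in
P = 6.710 ≤ Ia = 7.769 in: entire storm abstracted, Q = 0.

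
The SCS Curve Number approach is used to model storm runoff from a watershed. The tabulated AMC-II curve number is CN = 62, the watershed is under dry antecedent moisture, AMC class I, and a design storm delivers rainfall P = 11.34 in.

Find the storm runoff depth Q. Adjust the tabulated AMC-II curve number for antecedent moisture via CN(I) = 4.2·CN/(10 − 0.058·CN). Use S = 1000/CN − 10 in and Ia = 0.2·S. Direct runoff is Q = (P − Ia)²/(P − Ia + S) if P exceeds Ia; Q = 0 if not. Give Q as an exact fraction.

Dry (AMC I): CN(I) = 4.2·62/(10 − 0.058·62) = (1302/5)/(1601/250) = 65100/1601 ≈ 40.662
Max retention: S = 1000/(65100/1601) − 10 = 9500/651 in (≈ 14.593 in)
Initial abstraction Ia = S/5 = (9500/651)/5 = 1900/651 ≈ 2.919 in
Excess rainfall: 11.340 − 2.919 = 8.421 in; P > Ia so Q > 0
Q: (274117/32550)² ÷ (749117/32550) = 75140129689/24383758350 in (≈ 3.082 in)

Q = 75140129689/24383758350 in ≈ 3.082 in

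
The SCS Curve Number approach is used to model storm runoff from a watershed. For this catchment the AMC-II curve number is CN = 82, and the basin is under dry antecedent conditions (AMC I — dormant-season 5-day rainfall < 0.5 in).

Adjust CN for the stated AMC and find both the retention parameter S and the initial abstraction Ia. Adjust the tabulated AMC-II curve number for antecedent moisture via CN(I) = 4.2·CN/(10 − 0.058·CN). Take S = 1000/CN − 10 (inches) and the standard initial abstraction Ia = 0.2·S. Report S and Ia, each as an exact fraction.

S = 1500/287 in ≈ 5.226 in; Ia = 300/287 in ≈ 1.045 in

Adjust CN=82 to AMC I: 4.2·82/(10 − 0.058·82) → (1722/5) ÷ (1311/250) = 28700/437 ≈ 65.675
S = 1000/(28700/437) − 10 = 1500/287 in ≈ 5.226 in
Ia = 0.2·(1500/287) = 300/287 in ≈ 1.045 in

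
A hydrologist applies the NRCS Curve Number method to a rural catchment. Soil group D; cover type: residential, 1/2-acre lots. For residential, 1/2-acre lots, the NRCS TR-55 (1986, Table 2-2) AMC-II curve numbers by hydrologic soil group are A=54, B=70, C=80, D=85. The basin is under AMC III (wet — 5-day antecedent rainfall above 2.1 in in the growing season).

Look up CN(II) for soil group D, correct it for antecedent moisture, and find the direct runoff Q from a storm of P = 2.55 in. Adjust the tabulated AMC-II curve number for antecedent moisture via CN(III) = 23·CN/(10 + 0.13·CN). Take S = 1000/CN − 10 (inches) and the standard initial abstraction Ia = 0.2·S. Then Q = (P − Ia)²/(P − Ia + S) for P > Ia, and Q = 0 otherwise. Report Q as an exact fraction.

NRCS table: residential, 1/2-acre lots, soil group D → CN(II) = 85
Wet (AMC III): CN(III) = 23·85/(10 + 0.13·85) = 1955/(421/20) = 39100/421 ≈ 92.874
Retention S: 1000/CN − 10 with CN=92.874 → S = 300/391 ≈ 0.767 in
Ia = 0.2S: 0.2·0.767 = 0.153 in (exactly 60/391)
P − Ia = 2.550 − 0.153 = 18741/7820 ≈ 2.397 in (> 0, runoff occurs)
Runoff Q = (P−Ia)²/(P−Ia+S) = (2.397)²/(2.397+0.767) = 39025009/21497180 ≈ 1.815 in

Q = 39025009/21497180 in ≈ 1.815 in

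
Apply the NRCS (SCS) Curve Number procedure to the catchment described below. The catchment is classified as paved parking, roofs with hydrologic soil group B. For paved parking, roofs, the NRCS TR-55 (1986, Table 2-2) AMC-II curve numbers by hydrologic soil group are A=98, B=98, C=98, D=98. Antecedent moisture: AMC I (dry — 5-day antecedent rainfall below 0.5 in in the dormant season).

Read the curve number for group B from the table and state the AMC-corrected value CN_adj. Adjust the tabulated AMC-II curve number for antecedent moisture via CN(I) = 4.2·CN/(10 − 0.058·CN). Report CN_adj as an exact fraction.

CN_adj = 102900/1079 ≈ 95.366

NRCS table: paved parking, roofs, soil group B → CN(II) = 98
Adjust CN=98 to AMC I: 4.2·98/(10 − 0.058·98) → (2058/5) ÷ (1079/250) = 102900/1079 ≈ 95.366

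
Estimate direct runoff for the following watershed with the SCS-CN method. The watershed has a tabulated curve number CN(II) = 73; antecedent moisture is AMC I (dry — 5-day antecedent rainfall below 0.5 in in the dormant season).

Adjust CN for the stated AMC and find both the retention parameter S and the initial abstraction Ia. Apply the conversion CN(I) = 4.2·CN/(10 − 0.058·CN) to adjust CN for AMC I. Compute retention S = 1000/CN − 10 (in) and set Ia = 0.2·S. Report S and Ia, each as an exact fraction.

Dry (AMC I): CN(I) = 4.2·73/(10 − 0.058·73) = (1533/5)/(2883/500) = 51100/961 ≈ 53.174
Max retention: S = 1000/(51100/961) − 10 = 4500/511 in (≈ 8.806 in)
Initial abstraction Ia = S/5 = (4500/511)/5 = 900/511 ≈ 1.761 in

S = 4500/511 in ≈ 8.806 in; Ia = 900/511 in ≈ 1.761 in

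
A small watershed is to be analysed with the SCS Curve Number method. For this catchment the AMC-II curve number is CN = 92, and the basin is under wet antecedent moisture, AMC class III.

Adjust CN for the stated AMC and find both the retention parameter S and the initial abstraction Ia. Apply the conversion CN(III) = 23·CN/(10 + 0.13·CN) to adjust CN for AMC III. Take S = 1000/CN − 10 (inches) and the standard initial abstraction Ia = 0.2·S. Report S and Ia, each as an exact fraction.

Wet (AMC III): CN(III) = 23·92/(10 + 0.13·92) = 2116/(549/25) = 52900/549 ≈ 96.357
Max retention: S = 1000/(52900/549) − 10 = 200/529 in (≈ 0.378 in)
Initial abstraction Ia = S/5 = (200/529)/5 = 40/529 ≈ 0.076 in

S = 200/529 in ≈ 0.378 in; Ia = 40/529 in ≈ 0.076 in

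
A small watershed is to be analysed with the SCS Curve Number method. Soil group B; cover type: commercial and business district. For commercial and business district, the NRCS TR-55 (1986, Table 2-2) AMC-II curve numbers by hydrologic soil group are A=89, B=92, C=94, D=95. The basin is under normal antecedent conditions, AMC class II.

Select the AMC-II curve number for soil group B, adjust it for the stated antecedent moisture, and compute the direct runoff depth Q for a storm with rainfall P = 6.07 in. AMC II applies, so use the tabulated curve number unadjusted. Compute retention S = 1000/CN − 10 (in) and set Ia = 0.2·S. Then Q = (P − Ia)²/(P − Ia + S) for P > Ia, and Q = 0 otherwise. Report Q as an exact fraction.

Q = 183900721/35790300 in ≈ 5.138 in

NRCS table: commercial and business district, soil group B → CN(II) = 92
CN(II) = 92; AMC II needs no correction.
S = 1000/92 − 10 = 20/23 in ≈ 0.870 in
Ia = 0.2·(20/23) = 4/23 in ≈ 0.174 in
Since P=6.070 > Ia=0.174: effective rainfall P−Ia = 13561/2300 in
Runoff Q = (P−Ia)²/(P−Ia+S) = (5.896)²/(5.896+0.870) = 183900721/35790300 ≈ 5.138 in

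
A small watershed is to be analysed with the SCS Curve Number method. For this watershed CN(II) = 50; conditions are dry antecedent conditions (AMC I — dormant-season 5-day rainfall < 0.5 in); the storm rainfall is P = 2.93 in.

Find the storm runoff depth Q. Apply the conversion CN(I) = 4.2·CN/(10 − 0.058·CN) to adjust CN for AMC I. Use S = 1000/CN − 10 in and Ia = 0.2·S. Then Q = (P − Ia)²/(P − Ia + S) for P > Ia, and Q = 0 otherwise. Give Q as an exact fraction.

Q = 0 in ≈ 0.000 in

Dry (AMC I): CN(I) = 4.2·50/(10 − 0.058·50) = 210/(71/10) = 2100/71 ≈ 29.577
Retention S: 1000/CN − 10 with CN=29.577 → S = 500/21 ≈ 23.810 in
Ia = 0.2·(500/21) = 100/21 in ≈ 4.762 in
P = 2.930 ≤ Ia = 4.762 in: entire storm abstracted, Q = 0.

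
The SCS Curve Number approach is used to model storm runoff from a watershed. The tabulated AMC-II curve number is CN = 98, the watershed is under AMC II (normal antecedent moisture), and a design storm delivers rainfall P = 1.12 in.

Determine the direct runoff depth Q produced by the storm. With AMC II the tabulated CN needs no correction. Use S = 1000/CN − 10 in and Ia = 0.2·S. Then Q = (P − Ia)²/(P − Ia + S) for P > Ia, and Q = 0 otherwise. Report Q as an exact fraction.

Q = 436921/481425 in ≈ 0.908 in

Average conditions: CN = 98 (no AMC adjustment).
Max retention: S = 1000/98 − 10 = 10/49 in (≈ 0.204 in)
Ia = 0.2S: 0.2·0.204 = 0.041 in (exactly 2/49)
Excess rainfall: 1.120 − 0.041 = 1.079 in; P > Ia so Q > 0
Q = (1322/1225)²/((1322/1225) + 10/49) = (1747684/1500625)/(1572/1225) = 436921/481425 in ≈ 0.908 in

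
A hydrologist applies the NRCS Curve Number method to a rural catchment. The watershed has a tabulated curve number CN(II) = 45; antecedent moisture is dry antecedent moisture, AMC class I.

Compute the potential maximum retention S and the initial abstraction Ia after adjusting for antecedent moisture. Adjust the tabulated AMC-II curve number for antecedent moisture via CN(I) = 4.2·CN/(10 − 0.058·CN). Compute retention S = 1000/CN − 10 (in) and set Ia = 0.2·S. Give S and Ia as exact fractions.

S = 5500/189 in ≈ 29.101 in; Ia = 1100/189 in ≈ 5.820 in

Adjust CN=45 to AMC I: 4.2·45/(10 − 0.058·45) → 189 ÷ (739/100) = 18900/739 ≈ 25.575
S = 1000/(18900/739) − 10 = 5500/189 in ≈ 29.101 in
Initial abstraction Ia = S/5 = (5500/189)/5 = 1100/189 ≈ 5.820 in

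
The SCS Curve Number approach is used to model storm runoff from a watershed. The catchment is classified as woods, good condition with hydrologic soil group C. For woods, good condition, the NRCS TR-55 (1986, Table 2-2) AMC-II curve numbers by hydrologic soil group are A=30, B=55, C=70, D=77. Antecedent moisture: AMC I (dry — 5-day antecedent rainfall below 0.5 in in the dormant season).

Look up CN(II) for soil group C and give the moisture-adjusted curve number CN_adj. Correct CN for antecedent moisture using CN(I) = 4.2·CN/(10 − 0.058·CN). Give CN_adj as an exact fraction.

NRCS table: woods, good condition, soil group C → CN(II) = 70
Adjust CN=70 to AMC I: 4.2·70/(10 − 0.058·70) → 294 ÷ (297/50) = 4900/99 ≈ 49.495

CN_adj = 4900/99 ≈ 49.495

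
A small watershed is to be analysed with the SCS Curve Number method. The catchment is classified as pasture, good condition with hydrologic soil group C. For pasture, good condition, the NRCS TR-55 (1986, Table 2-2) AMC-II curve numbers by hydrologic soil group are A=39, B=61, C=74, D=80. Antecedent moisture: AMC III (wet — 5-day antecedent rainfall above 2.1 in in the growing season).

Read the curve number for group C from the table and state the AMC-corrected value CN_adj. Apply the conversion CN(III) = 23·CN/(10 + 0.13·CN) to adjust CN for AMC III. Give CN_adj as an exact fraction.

CN_adj = 85100/981 ≈ 86.748

NRCS table: pasture, good condition, soil group C → CN(II) = 74
Wet (AMC III): CN(III) = 23·74/(10 + 0.13·74) = 1702/(981/50) = 85100/981 ≈ 86.748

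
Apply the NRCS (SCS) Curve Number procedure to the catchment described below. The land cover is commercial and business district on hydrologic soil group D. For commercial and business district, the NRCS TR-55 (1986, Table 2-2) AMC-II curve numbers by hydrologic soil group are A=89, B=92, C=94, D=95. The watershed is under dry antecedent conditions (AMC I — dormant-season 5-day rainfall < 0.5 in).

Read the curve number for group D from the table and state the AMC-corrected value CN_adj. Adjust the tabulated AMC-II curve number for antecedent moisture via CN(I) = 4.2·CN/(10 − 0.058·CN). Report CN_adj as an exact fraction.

NRCS table: commercial and business district, soil group D → CN(II) = 95
CN(I) from CN(II)=95: (4.2·95)/(10 − 0.058·95) = 39900/449 ≈ 88.864

CN_adj = 39900/449 ≈ 88.864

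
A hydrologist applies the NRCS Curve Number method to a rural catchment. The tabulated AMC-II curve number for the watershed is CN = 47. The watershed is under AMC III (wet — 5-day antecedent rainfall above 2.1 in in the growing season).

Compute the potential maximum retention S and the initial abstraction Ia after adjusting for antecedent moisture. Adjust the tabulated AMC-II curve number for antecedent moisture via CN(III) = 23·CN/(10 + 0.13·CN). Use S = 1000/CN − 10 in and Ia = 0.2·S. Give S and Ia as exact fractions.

Wet (AMC III): CN(III) = 23·47/(10 + 0.13·47) = 1081/(1611/100) = 108100/1611 ≈ 67.101
Max retention: S = 1000/(108100/1611) − 10 = 5300/1081 in (≈ 4.903 in)
Initial abstraction Ia = S/5 = (5300/1081)/5 = 1060/1081 ≈ 0.981 in

S = 5300/1081 in ≈ 4.903 in; Ia = 1060/1081 in ≈ 0.981 in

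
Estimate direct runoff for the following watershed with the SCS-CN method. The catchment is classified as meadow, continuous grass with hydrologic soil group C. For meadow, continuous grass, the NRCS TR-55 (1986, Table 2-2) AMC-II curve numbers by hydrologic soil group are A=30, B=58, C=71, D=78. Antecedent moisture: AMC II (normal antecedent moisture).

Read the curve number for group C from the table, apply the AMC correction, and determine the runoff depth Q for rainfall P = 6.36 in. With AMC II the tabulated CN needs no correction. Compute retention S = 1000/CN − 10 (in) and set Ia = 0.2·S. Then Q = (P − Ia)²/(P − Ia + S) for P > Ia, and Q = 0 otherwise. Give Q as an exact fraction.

Q = 96805921/30332975 in ≈ 3.191 in

NRCS table: meadow, continuous grass, soil group C → CN(II) = 71
AMC II — tabulated CN = 71 applies directly.
S = 1000/71 − 10 = 290/71 in ≈ 4.085 in
Ia = 0.2S: 0.2·4.085 = 0.817 in (exactly 58/71)
P − Ia = 6.360 − 0.817 = 9839/1775 ≈ 5.543 in (> 0, runoff occurs)
Runoff Q = (P−Ia)²/(P−Ia+S) = (5.543)²/(5.543+4.085) = 96805921/30332975 ≈ 3.191 in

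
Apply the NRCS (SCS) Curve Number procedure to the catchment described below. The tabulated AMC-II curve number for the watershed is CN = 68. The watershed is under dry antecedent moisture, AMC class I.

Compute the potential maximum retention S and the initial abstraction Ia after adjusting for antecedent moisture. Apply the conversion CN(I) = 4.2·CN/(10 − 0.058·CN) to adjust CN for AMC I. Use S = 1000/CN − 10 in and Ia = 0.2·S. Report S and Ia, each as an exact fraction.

S = 4000/357 in ≈ 11.204 in; Ia = 800/357 in ≈ 2.241 in

Adjust CN=68 to AMC I: 4.2·68/(10 − 0.058·68) → (1428/5) ÷ (757/125) = 35700/757 ≈ 47.160
S = 1000/(35700/757) − 10 = 4000/357 in ≈ 11.204 in
Initial abstraction Ia = S/5 = (4000/357)/5 = 800/357 ≈ 2.241 in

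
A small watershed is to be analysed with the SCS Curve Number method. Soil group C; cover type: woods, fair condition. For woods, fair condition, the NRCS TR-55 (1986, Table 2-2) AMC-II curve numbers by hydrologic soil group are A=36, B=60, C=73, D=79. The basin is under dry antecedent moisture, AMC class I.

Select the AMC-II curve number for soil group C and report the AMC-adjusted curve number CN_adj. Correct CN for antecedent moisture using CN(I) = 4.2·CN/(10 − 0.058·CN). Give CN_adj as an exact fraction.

CN_adj = 51100/961 ≈ 53.174

NRCS table: woods, fair condition, soil group C → CN(II) = 73
Adjust CN=73 to AMC I: 4.2·73/(10 − 0.058·73) → (1533/5) ÷ (2883/500) = 51100/961 ≈ 53.174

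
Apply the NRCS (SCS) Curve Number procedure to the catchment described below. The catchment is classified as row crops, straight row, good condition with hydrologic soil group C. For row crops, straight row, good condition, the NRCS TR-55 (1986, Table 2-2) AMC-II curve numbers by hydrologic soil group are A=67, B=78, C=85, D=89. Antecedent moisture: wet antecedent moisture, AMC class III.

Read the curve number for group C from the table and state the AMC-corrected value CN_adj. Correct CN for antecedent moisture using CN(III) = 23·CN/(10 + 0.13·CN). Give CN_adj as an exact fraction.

NRCS table: row crops, straight row, good condition, soil group C → CN(II) = 85
CN(III) from CN(II)=85: (23·85)/(10 + 0.13·85) = 39100/421 ≈ 92.874

CN_adj = 39100/421 ≈ 92.874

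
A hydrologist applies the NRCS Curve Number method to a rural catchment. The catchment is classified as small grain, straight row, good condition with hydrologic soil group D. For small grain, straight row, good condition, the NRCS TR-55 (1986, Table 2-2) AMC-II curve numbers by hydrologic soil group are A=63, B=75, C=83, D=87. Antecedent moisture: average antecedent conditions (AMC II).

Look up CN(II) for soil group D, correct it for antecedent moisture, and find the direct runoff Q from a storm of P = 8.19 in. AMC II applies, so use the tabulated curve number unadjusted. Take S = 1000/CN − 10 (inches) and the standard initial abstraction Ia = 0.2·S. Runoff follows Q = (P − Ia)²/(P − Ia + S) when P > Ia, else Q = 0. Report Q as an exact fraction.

Q = 362556493/54644700 in ≈ 6.635 in

NRCS table: small grain, straight row, good condition, soil group D → CN(II) = 87
CN(II) = 87; AMC II needs no correction.
Max retention: S = 1000/87 − 10 = 130/87 in (≈ 1.494 in)
Ia = 0.2·(130/87) = 26/87 in ≈ 0.299 in
Since P=8.190 > Ia=0.299: effective rainfall P−Ia = 68653/8700 in
Runoff Q = (P−Ia)²/(P−Ia+S) = (7.891)²/(7.891+1.494) = 362556493/54644700 ≈ 6.635 in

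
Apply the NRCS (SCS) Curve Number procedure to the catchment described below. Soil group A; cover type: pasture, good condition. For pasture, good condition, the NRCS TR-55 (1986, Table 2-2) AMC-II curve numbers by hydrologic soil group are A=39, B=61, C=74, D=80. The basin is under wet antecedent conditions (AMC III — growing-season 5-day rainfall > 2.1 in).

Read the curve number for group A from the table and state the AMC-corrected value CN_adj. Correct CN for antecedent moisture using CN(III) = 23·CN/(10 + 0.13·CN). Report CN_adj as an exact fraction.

CN_adj = 89700/1507 ≈ 59.522

NRCS table: pasture, good condition, soil group A → CN(II) = 39
Wet (AMC III): CN(III) = 23·39/(10 + 0.13·39) = 897/(1507/100) = 89700/1507 ≈ 59.522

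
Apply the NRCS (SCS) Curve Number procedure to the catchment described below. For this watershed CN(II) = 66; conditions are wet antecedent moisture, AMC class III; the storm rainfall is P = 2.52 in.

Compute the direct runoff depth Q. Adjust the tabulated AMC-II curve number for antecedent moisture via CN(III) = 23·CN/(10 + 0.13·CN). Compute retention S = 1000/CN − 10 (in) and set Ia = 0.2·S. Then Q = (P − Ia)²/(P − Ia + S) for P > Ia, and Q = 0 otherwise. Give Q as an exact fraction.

Wet (AMC III): CN(III) = 23·66/(10 + 0.13·66) = 1518/(929/50) = 75900/929 ≈ 81.701
Retention S: 1000/CN − 10 with CN=81.701 → S = 1700/759 ≈ 2.240 in
Ia = 0.2·(1700/759) = 340/759 in ≈ 0.448 in
P − Ia = 2.520 − 0.448 = 39317/18975 ≈ 2.072 in (> 0, runoff occurs)
Q: (39317/18975)² ÷ (81817/18975) = 1545826489/1552477575 in (≈ 0.996 in)

Q = 1545826489/1552477575 in ≈ 0.996 in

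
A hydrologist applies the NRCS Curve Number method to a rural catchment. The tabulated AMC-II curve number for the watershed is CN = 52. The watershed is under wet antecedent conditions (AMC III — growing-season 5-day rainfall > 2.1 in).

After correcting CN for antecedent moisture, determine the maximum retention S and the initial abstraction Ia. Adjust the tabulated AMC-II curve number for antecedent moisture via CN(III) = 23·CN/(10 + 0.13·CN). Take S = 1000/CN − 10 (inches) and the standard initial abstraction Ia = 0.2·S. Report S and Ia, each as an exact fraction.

Wet (AMC III): CN(III) = 23·52/(10 + 0.13·52) = 1196/(419/25) = 29900/419 ≈ 71.360
Max retention: S = 1000/(29900/419) − 10 = 1200/299 in (≈ 4.013 in)
Ia = 0.2S: 0.2·4.013 = 0.803 in (exactly 240/299)

S = 1200/299 in ≈ 4.013 in; Ia = 240/299 in ≈ 0.803 in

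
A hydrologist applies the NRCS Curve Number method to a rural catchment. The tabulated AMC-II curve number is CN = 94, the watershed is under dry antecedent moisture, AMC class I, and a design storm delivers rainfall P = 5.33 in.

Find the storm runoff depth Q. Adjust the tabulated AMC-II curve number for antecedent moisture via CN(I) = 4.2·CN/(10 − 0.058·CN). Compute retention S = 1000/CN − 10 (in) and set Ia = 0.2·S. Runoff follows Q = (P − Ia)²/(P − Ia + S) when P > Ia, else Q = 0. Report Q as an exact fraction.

Q = 27342937449/7085245300 in ≈ 3.859 in

CN(I) from CN(II)=94: (4.2·94)/(10 − 0.058·94) = 32900/379 ≈ 86.807
S = 1000/(32900/379) − 10 = 500/329 in ≈ 1.520 in
Initial abstraction Ia = S/5 = (500/329)/5 = 100/329 ≈ 0.304 in
Since P=5.330 > Ia=0.304: effective rainfall P−Ia = 165357/32900 in
Runoff Q = (P−Ia)²/(P−Ia+S) = (5.026)²/(5.026+1.520) = 27342937449/7085245300 ≈ 3.859 in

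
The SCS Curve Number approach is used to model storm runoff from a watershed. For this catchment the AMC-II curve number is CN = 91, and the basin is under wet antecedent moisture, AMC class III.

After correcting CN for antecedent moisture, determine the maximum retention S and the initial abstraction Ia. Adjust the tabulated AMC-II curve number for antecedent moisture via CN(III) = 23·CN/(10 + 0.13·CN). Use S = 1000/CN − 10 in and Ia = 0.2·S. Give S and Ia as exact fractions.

S = 900/2093 in ≈ 0.430 in; Ia = 180/2093 in ≈ 0.086 in

Wet (AMC III): CN(III) = 23·91/(10 + 0.13·91) = 2093/(2183/100) = 209300/2183 ≈ 95.877
S = 1000/(209300/2183) − 10 = 900/2093 in ≈ 0.430 in
Ia = 0.2·(900/2093) = 180/2093 in ≈ 0.086 in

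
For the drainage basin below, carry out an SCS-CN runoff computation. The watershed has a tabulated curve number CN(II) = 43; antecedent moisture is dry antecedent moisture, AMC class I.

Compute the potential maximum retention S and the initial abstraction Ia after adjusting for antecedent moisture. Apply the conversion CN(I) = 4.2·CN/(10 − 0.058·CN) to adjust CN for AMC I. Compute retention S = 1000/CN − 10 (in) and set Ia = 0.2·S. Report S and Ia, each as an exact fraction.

CN(I) from CN(II)=43: (4.2·43)/(10 − 0.058·43) = 30100/1251 ≈ 24.061
S = 1000/(30100/1251) − 10 = 9500/301 in ≈ 31.561 in
Ia = 0.2·(9500/301) = 1900/301 in ≈ 6.312 in

S = 9500/301 in ≈ 31.561 in; Ia = 1900/301 in ≈ 6.312 in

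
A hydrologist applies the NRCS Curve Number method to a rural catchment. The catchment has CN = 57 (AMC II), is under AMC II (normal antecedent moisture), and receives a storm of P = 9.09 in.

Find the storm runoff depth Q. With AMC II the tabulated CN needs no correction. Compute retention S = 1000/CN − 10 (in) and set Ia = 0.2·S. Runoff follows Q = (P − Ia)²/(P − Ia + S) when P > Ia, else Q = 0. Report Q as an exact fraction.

AMC II — tabulated CN = 57 applies directly.
Retention S: 1000/CN − 10 with CN=57.000 → S = 430/57 ≈ 7.544 in
Initial abstraction Ia = S/5 = (430/57)/5 = 86/57 ≈ 1.509 in
P − Ia = 9.090 − 1.509 = 43213/5700 ≈ 7.581 in (> 0, runoff occurs)
Q: (43213/5700)² ÷ (86213/5700) = 1867363369/491414100 in (≈ 3.800 in)

Q = 1867363369/491414100 in ≈ 3.800 in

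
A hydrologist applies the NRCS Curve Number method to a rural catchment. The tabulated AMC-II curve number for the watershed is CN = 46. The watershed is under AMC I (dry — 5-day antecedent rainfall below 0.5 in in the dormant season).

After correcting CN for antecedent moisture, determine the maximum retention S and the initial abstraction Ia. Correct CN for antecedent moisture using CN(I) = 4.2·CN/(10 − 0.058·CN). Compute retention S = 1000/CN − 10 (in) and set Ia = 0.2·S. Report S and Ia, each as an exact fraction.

S = 4500/161 in ≈ 27.950 in; Ia = 900/161 in ≈ 5.590 in

CN(I) from CN(II)=46: (4.2·46)/(10 − 0.058·46) = 16100/611 ≈ 26.350
Retention S: 1000/CN − 10 with CN=26.350 → S = 4500/161 ≈ 27.950 in
Ia = 0.2·(4500/161) = 900/161 in ≈ 5.590 in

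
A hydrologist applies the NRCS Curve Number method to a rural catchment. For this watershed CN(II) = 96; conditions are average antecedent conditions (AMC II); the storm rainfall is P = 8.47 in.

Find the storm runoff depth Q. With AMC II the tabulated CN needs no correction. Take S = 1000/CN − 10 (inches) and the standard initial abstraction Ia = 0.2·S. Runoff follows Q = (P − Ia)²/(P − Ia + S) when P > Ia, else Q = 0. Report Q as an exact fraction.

AMC II — tabulated CN = 96 applies directly.
Max retention: S = 1000/96 − 10 = 5/12 in (≈ 0.417 in)
Initial abstraction Ia = S/5 = (5/12)/5 = 1/12 ≈ 0.083 in
Excess rainfall: 8.470 − 0.083 = 8.387 in; P > Ia so Q > 0
Q = (629/75)²/((629/75) + 5/12) = (395641/5625)/(2641/300) = 1582564/198075 in ≈ 7.990 in

Q = 1582564/198075 in ≈ 7.990 in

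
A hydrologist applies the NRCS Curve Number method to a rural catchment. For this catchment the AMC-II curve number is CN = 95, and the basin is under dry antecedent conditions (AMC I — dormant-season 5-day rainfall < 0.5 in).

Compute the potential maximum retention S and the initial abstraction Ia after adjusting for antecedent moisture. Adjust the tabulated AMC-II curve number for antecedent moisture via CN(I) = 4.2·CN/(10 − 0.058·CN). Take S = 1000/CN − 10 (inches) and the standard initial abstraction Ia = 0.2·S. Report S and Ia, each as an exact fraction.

Adjust CN=95 to AMC I: 4.2·95/(10 − 0.058·95) → 399 ÷ (449/100) = 39900/449 ≈ 88.864
S = 1000/(39900/449) − 10 = 500/399 in ≈ 1.253 in
Ia = 0.2S: 0.2·1.253 = 0.251 in (exactly 100/399)

S = 500/399 in ≈ 1.253 in; Ia = 100/399 in ≈ 0.251 in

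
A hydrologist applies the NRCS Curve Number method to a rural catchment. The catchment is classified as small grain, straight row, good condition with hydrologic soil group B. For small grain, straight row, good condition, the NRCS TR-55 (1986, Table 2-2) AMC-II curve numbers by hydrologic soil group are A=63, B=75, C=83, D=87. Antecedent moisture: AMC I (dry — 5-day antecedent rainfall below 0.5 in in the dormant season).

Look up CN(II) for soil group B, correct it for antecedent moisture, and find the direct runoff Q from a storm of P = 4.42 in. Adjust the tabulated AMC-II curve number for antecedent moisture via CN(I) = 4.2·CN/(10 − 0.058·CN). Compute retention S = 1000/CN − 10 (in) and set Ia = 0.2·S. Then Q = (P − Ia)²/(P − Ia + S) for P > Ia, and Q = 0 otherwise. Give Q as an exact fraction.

Q = 79619929/106857450 in ≈ 0.745 in

NRCS table: small grain, straight row, good condition, soil group B → CN(II) = 75
Dry (AMC I): CN(I) = 4.2·75/(10 − 0.058·75) = 315/(113/20) = 6300/113 ≈ 55.752
S = 1000/(6300/113) − 10 = 500/63 in ≈ 7.937 in
Ia = 0.2S: 0.2·7.937 = 1.587 in (exactly 100/63)
Excess rainfall: 4.420 − 1.587 = 2.833 in; P > Ia so Q > 0
Q: (8923/3150)² ÷ (33923/3150) = 79619929/106857450 in (≈ 0.745 in)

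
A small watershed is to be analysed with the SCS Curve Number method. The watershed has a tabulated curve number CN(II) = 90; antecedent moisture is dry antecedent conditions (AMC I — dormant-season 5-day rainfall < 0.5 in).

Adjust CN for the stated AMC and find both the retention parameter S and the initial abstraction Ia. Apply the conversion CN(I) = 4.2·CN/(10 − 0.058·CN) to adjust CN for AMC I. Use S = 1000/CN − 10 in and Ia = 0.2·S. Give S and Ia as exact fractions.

S = 500/189 in ≈ 2.646 in; Ia = 100/189 in ≈ 0.529 in

Dry (AMC I): CN(I) = 4.2·90/(10 − 0.058·90) = 378/(239/50) = 18900/239 ≈ 79.079
Retention S: 1000/CN − 10 with CN=79.079 → S = 500/189 ≈ 2.646 in
Initial abstraction Ia = S/5 = (500/189)/5 = 100/189 ≈ 0.529 in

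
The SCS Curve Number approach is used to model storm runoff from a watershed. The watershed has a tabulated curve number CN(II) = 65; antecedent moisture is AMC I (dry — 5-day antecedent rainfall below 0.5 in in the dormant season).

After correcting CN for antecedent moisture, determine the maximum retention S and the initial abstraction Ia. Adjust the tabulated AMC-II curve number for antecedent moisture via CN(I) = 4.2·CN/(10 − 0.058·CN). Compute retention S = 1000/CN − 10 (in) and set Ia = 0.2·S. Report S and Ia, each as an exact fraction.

S = 500/39 in ≈ 12.821 in; Ia = 100/39 in ≈ 2.564 in

Adjust CN=65 to AMC I: 4.2·65/(10 − 0.058·65) → 273 ÷ (623/100) = 3900/89 ≈ 43.820
Retention S: 1000/CN − 10 with CN=43.820 → S = 500/39 ≈ 12.821 in
Initial abstraction Ia = S/5 = (500/39)/5 = 100/39 ≈ 2.564 in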